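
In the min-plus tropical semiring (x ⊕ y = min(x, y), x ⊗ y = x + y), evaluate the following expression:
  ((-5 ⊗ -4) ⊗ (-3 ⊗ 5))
((-5 ⊗ -4) ⊗ (-3 ⊗ 5)) = -7

Expand innermost to outermost. Recall ⊕ takes the minimum of its arguments and ⊗ takes their sum. Working out the expression ((-5 ⊗ -4) ⊗ (-3 ⊗ 5)) gives -7.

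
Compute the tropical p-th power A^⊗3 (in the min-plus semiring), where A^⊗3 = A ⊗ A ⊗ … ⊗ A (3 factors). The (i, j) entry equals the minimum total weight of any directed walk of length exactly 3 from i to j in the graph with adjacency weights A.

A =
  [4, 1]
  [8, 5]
A^⊗3 =
  [12, 9]
  [16, 13]

Each entry (A^⊗3)_ij equals the minimum over all length-3 walks i = v_0 → v_1 → … → v_3 = j of Σ_t A[v_t][v_{t+1}]. For example, for (i, j) = (0, 1) we minimise over 4 possible intermediate vertex sequences; the minimum is 9, attained along the walk 0 → 0 → 0 → 1.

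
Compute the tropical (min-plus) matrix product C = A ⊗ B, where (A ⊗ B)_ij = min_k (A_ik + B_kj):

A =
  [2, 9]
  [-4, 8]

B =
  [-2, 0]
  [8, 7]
A ⊗ B =
  [0, 2]
  [-6, -4]

Apply the min-plus product entry-by-entry:
  C[0][0] = min over k of (A[0][0] + B[0][0] = 2 + -2 = 0, A[0][1] + B[1][0] = 9 + 8 = 17) = 0 (attained at k = 0)
  C[0][1] = min over k of (A[0][0] + B[0][1] = 2 + 0 = 2, A[0][1] + B[1][1] = 9 + 7 = 16) = 2 (attained at k = 0)
  C[1][0] = min over k of (A[1][0] + B[0][0] = -4 + -2 = -6, A[1][1] + B[1][0] = 8 + 8 = 16) = -6 (attained at k = 0)
  C[1][1] = min over k of (A[1][0] + B[0][1] = -4 + 0 = -4, A[1][1] + B[1][1] = 8 + 7 = 15) = -4 (attained at k = 0)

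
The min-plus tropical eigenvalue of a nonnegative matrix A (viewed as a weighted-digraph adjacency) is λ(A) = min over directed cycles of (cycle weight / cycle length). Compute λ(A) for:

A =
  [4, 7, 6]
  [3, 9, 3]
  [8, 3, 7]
λ(A) = 3

Enumerate directed cycles and compute their means (weight / length). Sample:
  cycle 0 → 0: weight = 4, length = 1, mean = 4/1 ≈ 4.000
  cycle 1 → 1: weight = 9, length = 1, mean = 9/1 ≈ 9.000
  cycle 2 → 2: weight = 7, length = 1, mean = 7/1 ≈ 7.000
  cycle 0 → 1 → 0: weight = 10, length = 2, mean = 10/2 ≈ 5.000
  cycle 0 → 2 → 0: weight = 14, length = 2, mean = 14/2 ≈ 7.000
  cycle 1 → 0 → 1: weight = 10, length = 2, mean = 10/2 ≈ 5.000
Minimum mean = 3.000, attained e.g. along the cycle 1 → 2 → 1 with weight 6 and length 2. So λ(A) = 6/2 = 3.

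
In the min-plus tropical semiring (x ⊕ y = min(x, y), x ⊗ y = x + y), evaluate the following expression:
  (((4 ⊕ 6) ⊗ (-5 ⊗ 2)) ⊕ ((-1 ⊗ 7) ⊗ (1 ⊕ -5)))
(((4 ⊕ 6) ⊗ (-5 ⊗ 2)) ⊕ ((-1 ⊗ 7) ⊗ (1 ⊕ -5))) = 1

Expand innermost to outermost. Recall ⊕ takes the minimum of its arguments and ⊗ takes their sum. Working out the expression (((4 ⊕ 6) ⊗ (-5 ⊗ 2)) ⊕ ((-1 ⊗ 7) ⊗ (1 ⊕ -5))) gives 1.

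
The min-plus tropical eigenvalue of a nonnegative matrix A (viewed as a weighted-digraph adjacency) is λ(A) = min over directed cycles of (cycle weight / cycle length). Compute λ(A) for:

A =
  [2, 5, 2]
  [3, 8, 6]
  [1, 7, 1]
λ(A) = 1

Enumerate directed cycles and compute their means (weight / length). Sample:
  cycle 0 → 0: weight = 2, length = 1, mean = 2/1 ≈ 2.000
  cycle 1 → 1: weight = 8, length = 1, mean = 8/1 ≈ 8.000
  cycle 2 → 2: weight = 1, length = 1, mean = 1/1 ≈ 1.000
  cycle 0 → 1 → 0: weight = 8, length = 2, mean = 8/2 ≈ 4.000
  cycle 0 → 2 → 0: weight = 3, length = 2, mean = 3/2 ≈ 1.500
  cycle 1 → 0 → 1: weight = 8, length = 2, mean = 8/2 ≈ 4.000
Minimum mean = 1.000, attained e.g. along the cycle 2 → 2 with weight 1 and length 1. So λ(A) = 1/1 = 1.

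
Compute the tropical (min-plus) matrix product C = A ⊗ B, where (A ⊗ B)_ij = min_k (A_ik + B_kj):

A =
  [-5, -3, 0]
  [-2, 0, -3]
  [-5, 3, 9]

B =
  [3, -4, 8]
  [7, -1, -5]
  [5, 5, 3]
A ⊗ B =
  [-2, -9, -8]
  [1, -6, -5]
  [-2, -9, -2]

Apply the min-plus product entry-by-entry:
  C[0][0] = min over k of (A[0][0] + B[0][0] = -5 + 3 = -2, A[0][1] + B[1][0] = -3 + 7 = 4, A[0][2] + B[2][0] = 0 + 5 = 5) = -2 (attained at k = 0)
  C[0][1] = min over k of (A[0][0] + B[0][1] = -5 + -4 = -9, A[0][1] + B[1][1] = -3 + -1 = -4, A[0][2] + B[2][1] = 0 + 5 = 5) = -9 (attained at k = 0)
  C[0][2] = min over k of (A[0][0] + B[0][2] = -5 + 8 = 3, A[0][1] + B[1][2] = -3 + -5 = -8, A[0][2] + B[2][2] = 0 + 3 = 3) = -8 (attained at k = 1)
  C[1][0] = min over k of (A[1][0] + B[0][0] = -2 + 3 = 1, A[1][1] + B[1][0] = 0 + 7 = 7, A[1][2] + B[2][0] = -3 + 5 = 2) = 1 (attained at k = 0)
  C[1][1] = min over k of (A[1][0] + B[0][1] = -2 + -4 = -6, A[1][1] + B[1][1] = 0 + -1 = -1, A[1][2] + B[2][1] = -3 + 5 = 2) = -6 (attained at k = 0)
  C[1][2] = min over k of (A[1][0] + B[0][2] = -2 + 8 = 6, A[1][1] + B[1][2] = 0 + -5 = -5, A[1][2] + B[2][2] = -3 + 3 = 0) = -5 (attained at k = 1)
  C[2][0] = min over k of (A[2][0] + B[0][0] = -5 + 3 = -2, A[2][1] + B[1][0] = 3 + 7 = 10, A[2][2] + B[2][0] = 9 + 5 = 14) = -2 (attained at k = 0)
  C[2][1] = min over k of (A[2][0] + B[0][1] = -5 + -4 = -9, A[2][1] + B[1][1] = 3 + -1 = 2, A[2][2] + B[2][1] = 9 + 5 = 14) = -9 (attained at k = 0)
  C[2][2] = min over k of (A[2][0] + B[0][2] = -5 + 8 = 3, A[2][1] + B[1][2] = 3 + -5 = -2, A[2][2] + B[2][2] = 9 + 3 = 12) = -2 (attained at k = 1)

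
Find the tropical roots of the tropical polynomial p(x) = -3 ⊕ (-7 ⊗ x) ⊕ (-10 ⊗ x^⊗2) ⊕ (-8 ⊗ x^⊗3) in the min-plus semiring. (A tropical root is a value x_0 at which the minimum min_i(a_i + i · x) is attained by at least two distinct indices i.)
Roots: {-2, 3, 4}

Each tropical root is a break point of the lower envelope of the lines y = a_i + i · x (there are 4 lines, with slopes 0, 1, ..., 3). Only the lines that attain the minimum somewhere contribute to roots; other lines are dominated. Here the surviving (envelope) indices are i = 3, i = 2, i = 1, i = 0.
Intersections between consecutive envelope lines give the roots: for adjacent envelope indices i < j the intersection is x = (a_i − a_j) / (j − i). Reading off the sorted break points: {-2, 3, 4}.
Verification: at each break x_0, at least two indices attain the minimum of min_i(a_i + i · x_0).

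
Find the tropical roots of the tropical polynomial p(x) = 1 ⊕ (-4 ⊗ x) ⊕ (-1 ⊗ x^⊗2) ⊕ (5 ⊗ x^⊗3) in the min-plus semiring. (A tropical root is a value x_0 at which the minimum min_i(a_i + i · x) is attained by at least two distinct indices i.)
Roots: {-6, -3, 5}

Each tropical root is a break point of the lower envelope of the lines y = a_i + i · x (there are 4 lines, with slopes 0, 1, ..., 3). Only the lines that attain the minimum somewhere contribute to roots; other lines are dominated. Here the surviving (envelope) indices are i = 3, i = 2, i = 1, i = 0.
Intersections between consecutive envelope lines give the roots: for adjacent envelope indices i < j the intersection is x = (a_i − a_j) / (j − i). Reading off the sorted break points: {-6, -3, 5}.
Verification: at each break x_0, at least two indices attain the minimum of min_i(a_i + i · x_0).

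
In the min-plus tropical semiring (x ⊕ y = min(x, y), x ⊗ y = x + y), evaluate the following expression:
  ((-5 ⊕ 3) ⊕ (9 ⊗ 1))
((-5 ⊕ 3) ⊕ (9 ⊗ 1)) = -5

Expand innermost to outermost. Recall ⊕ takes the minimum of its arguments and ⊗ takes their sum. Working out the expression ((-5 ⊕ 3) ⊕ (9 ⊗ 1)) gives -5.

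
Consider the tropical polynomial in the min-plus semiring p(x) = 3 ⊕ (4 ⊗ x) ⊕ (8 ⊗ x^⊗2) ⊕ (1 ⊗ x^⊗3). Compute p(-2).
p(-2) = -5

A tropical monomial a ⊗ x^⊗i evaluates to a + i · x. Evaluating each term at x = -2:
  Term 0 contributes 3 + 0 · -2 = 3
  Term 1 contributes 4 + 1 · -2 = 2
  Term 2 contributes 8 + 2 · -2 = 4
  Term 3 contributes 1 + 3 · -2 = -5
p(-2) = ⊕ of these = min[3, 2, 4, -5] = -5.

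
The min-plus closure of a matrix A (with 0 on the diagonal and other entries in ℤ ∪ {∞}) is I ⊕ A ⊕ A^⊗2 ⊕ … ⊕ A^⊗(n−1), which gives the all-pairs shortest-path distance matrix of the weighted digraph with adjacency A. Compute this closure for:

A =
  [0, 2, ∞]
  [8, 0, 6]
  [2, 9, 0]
Closure =
  [0, 2, 8]
  [8, 0, 6]
  [2, 4, 0]

This is the Floyd-Warshall all-pairs shortest-path computation. For each intermediate vertex k = 0, 1, …, 2, update dist[i][j] ← min(dist[i][j], dist[i][k] + dist[k][j]). The final matrix gives, for each (i, j), the minimum total weight of any directed path from i to j (possibly empty when i = j).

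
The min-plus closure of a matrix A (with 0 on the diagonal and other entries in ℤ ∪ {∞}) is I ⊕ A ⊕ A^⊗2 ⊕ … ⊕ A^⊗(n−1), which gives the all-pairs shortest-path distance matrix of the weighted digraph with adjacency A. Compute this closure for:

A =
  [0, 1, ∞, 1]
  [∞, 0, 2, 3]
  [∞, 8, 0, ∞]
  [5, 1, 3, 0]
Closure =
  [0, 1, 3, 1]
  [8, 0, 2, 3]
  [16, 8, 0, 11]
  [5, 1, 3, 0]

This is the Floyd-Warshall all-pairs shortest-path computation. For each intermediate vertex k = 0, 1, …, 3, update dist[i][j] ← min(dist[i][j], dist[i][k] + dist[k][j]). The final matrix gives, for each (i, j), the minimum total weight of any directed path from i to j (possibly empty when i = j).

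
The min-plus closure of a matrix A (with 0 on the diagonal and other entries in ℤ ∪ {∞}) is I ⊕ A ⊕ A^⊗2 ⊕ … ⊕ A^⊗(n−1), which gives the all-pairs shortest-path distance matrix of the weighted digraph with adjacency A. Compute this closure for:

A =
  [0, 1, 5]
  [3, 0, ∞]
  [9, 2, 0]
Closure =
  [0, 1, 5]
  [3, 0, 8]
  [5, 2, 0]

This is the Floyd-Warshall all-pairs shortest-path computation. For each intermediate vertex k = 0, 1, …, 2, update dist[i][j] ← min(dist[i][j], dist[i][k] + dist[k][j]). The final matrix gives, for each (i, j), the minimum total weight of any directed path from i to j (possibly empty when i = j).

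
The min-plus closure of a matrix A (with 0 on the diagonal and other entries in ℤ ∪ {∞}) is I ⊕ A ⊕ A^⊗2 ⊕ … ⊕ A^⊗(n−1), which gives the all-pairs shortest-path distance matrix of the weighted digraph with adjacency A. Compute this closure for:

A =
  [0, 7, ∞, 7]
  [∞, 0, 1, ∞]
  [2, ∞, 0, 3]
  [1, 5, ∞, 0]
Closure =
  [0, 7, 8, 7]
  [3, 0, 1, 4]
  [2, 8, 0, 3]
  [1, 5, 6, 0]

This is the Floyd-Warshall all-pairs shortest-path computation. For each intermediate vertex k = 0, 1, …, 3, update dist[i][j] ← min(dist[i][j], dist[i][k] + dist[k][j]). The final matrix gives, for each (i, j), the minimum total weight of any directed path from i to j (possibly empty when i = j).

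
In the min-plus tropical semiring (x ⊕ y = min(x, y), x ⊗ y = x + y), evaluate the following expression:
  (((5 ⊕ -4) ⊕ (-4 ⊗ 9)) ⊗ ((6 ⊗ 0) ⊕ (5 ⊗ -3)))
(((5 ⊕ -4) ⊕ (-4 ⊗ 9)) ⊗ ((6 ⊗ 0) ⊕ (5 ⊗ -3))) = -2

Expand innermost to outermost. Recall ⊕ takes the minimum of its arguments and ⊗ takes their sum. Working out the expression (((5 ⊕ -4) ⊕ (-4 ⊗ 9)) ⊗ ((6 ⊗ 0) ⊕ (5 ⊗ -3))) gives -2.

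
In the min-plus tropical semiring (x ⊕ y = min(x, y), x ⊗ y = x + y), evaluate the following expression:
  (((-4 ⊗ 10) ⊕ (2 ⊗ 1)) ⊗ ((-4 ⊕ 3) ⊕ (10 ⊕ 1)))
(((-4 ⊗ 10) ⊕ (2 ⊗ 1)) ⊗ ((-4 ⊕ 3) ⊕ (10 ⊕ 1))) = -1

Expand innermost to outermost. Recall ⊕ takes the minimum of its arguments and ⊗ takes their sum. Working out the expression (((-4 ⊗ 10) ⊕ (2 ⊗ 1)) ⊗ ((-4 ⊕ 3) ⊕ (10 ⊕ 1))) gives -1.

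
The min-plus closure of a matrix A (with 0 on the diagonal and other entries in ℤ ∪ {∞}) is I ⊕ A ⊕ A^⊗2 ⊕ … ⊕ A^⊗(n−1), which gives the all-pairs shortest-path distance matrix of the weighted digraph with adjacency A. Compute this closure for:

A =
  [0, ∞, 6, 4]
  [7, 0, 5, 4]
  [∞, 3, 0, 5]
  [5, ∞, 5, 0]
Closure =
  [0, 9, 6, 4]
  [7, 0, 5, 4]
  [10, 3, 0, 5]
  [5, 8, 5, 0]

This is the Floyd-Warshall all-pairs shortest-path computation. For each intermediate vertex k = 0, 1, …, 3, update dist[i][j] ← min(dist[i][j], dist[i][k] + dist[k][j]). The final matrix gives, for each (i, j), the minimum total weight of any directed path from i to j (possibly empty when i = j).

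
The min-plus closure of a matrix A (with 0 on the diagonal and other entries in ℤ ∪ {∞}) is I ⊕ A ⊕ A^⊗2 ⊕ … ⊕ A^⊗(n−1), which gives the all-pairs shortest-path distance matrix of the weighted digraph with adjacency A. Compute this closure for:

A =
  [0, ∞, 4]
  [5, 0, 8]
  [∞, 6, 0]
Closure =
  [0, 10, 4]
  [5, 0, 8]
  [11, 6, 0]

This is the Floyd-Warshall all-pairs shortest-path computation. For each intermediate vertex k = 0, 1, …, 2, update dist[i][j] ← min(dist[i][j], dist[i][k] + dist[k][j]). The final matrix gives, for each (i, j), the minimum total weight of any directed path from i to j (possibly empty when i = j).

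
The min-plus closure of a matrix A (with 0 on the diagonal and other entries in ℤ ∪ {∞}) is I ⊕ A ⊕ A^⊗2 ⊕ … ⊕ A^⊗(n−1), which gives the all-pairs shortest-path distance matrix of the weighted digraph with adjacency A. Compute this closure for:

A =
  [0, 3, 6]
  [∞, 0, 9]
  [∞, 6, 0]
Closure =
  [0, 3, 6]
  [∞, 0, 9]
  [∞, 6, 0]

This is the Floyd-Warshall all-pairs shortest-path computation. For each intermediate vertex k = 0, 1, …, 2, update dist[i][j] ← min(dist[i][j], dist[i][k] + dist[k][j]). The final matrix gives, for each (i, j), the minimum total weight of any directed path from i to j (possibly empty when i = j).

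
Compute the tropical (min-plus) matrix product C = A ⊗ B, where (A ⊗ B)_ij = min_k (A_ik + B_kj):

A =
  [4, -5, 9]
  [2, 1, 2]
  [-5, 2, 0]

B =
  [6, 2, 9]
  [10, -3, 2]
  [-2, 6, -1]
A ⊗ B =
  [5, -8, -3]
  [0, -2, 1]
  [-2, -3, -1]

Apply the min-plus product entry-by-entry:
  C[0][0] = min over k of (A[0][0] + B[0][0] = 4 + 6 = 10, A[0][1] + B[1][0] = -5 + 10 = 5, A[0][2] + B[2][0] = 9 + -2 = 7) = 5 (attained at k = 1)
  C[0][1] = min over k of (A[0][0] + B[0][1] = 4 + 2 = 6, A[0][1] + B[1][1] = -5 + -3 = -8, A[0][2] + B[2][1] = 9 + 6 = 15) = -8 (attained at k = 1)
  C[0][2] = min over k of (A[0][0] + B[0][2] = 4 + 9 = 13, A[0][1] + B[1][2] = -5 + 2 = -3, A[0][2] + B[2][2] = 9 + -1 = 8) = -3 (attained at k = 1)
  C[1][0] = min over k of (A[1][0] + B[0][0] = 2 + 6 = 8, A[1][1] + B[1][0] = 1 + 10 = 11, A[1][2] + B[2][0] = 2 + -2 = 0) = 0 (attained at k = 2)
  C[1][1] = min over k of (A[1][0] + B[0][1] = 2 + 2 = 4, A[1][1] + B[1][1] = 1 + -3 = -2, A[1][2] + B[2][1] = 2 + 6 = 8) = -2 (attained at k = 1)
  C[1][2] = min over k of (A[1][0] + B[0][2] = 2 + 9 = 11, A[1][1] + B[1][2] = 1 + 2 = 3, A[1][2] + B[2][2] = 2 + -1 = 1) = 1 (attained at k = 2)
  C[2][0] = min over k of (A[2][0] + B[0][0] = -5 + 6 = 1, A[2][1] + B[1][0] = 2 + 10 = 12, A[2][2] + B[2][0] = 0 + -2 = -2) = -2 (attained at k = 2)
  C[2][1] = min over k of (A[2][0] + B[0][1] = -5 + 2 = -3, A[2][1] + B[1][1] = 2 + -3 = -1, A[2][2] + B[2][1] = 0 + 6 = 6) = -3 (attained at k = 0)
  C[2][2] = min over k of (A[2][0] + B[0][2] = -5 + 9 = 4, A[2][1] + B[1][2] = 2 + 2 = 4, A[2][2] + B[2][2] = 0 + -1 = -1) = -1 (attained at k = 2)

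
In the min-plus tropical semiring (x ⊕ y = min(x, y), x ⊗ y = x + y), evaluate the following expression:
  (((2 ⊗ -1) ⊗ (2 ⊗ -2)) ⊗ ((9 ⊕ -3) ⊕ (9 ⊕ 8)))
(((2 ⊗ -1) ⊗ (2 ⊗ -2)) ⊗ ((9 ⊕ -3) ⊕ (9 ⊕ 8))) = -2

Expand innermost to outermost. Recall ⊕ takes the minimum of its arguments and ⊗ takes their sum. Working out the expression (((2 ⊗ -1) ⊗ (2 ⊗ -2)) ⊗ ((9 ⊕ -3) ⊕ (9 ⊕ 8))) gives -2.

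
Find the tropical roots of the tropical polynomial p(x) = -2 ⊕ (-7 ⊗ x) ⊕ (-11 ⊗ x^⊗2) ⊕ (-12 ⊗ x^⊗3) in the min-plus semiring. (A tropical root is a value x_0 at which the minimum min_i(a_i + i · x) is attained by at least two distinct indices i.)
Roots: {1, 4, 5}

Each tropical root is a break point of the lower envelope of the lines y = a_i + i · x (there are 4 lines, with slopes 0, 1, ..., 3). Only the lines that attain the minimum somewhere contribute to roots; other lines are dominated. Here the surviving (envelope) indices are i = 3, i = 2, i = 1, i = 0.
Intersections between consecutive envelope lines give the roots: for adjacent envelope indices i < j the intersection is x = (a_i − a_j) / (j − i). Reading off the sorted break points: {1, 4, 5}.
Verification: at each break x_0, at least two indices attain the minimum of min_i(a_i + i · x_0).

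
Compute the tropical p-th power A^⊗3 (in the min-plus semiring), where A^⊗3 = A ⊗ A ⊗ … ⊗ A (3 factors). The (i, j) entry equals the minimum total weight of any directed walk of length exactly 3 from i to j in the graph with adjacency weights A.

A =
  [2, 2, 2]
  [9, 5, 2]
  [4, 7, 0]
A^⊗3 =
  [6, 6, 2]
  [6, 8, 2]
  [4, 6, 0]

Each entry (A^⊗3)_ij equals the minimum over all length-3 walks i = v_0 → v_1 → … → v_3 = j of Σ_t A[v_t][v_{t+1}]. For example, for (i, j) = (0, 2) we minimise over 9 possible intermediate vertex sequences; the minimum is 2, attained along the walk 0 → 2 → 2 → 2.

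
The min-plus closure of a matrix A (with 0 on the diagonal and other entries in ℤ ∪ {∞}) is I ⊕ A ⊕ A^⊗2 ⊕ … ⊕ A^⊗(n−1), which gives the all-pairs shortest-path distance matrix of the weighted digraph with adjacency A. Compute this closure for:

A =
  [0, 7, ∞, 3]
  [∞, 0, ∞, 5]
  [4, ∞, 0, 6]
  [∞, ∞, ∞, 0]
Closure =
  [0, 7, ∞, 3]
  [∞, 0, ∞, 5]
  [4, 11, 0, 6]
  [∞, ∞, ∞, 0]

This is the Floyd-Warshall all-pairs shortest-path computation. For each intermediate vertex k = 0, 1, …, 3, update dist[i][j] ← min(dist[i][j], dist[i][k] + dist[k][j]). The final matrix gives, for each (i, j), the minimum total weight of any directed path from i to j (possibly empty when i = j).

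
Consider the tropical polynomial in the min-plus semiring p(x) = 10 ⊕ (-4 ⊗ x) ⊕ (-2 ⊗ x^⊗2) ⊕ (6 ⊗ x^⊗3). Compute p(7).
p(7) = 3

A tropical monomial a ⊗ x^⊗i evaluates to a + i · x. Evaluating each term at x = 7:
  Term 0 contributes 10 + 0 · 7 = 10
  Term 1 contributes -4 + 1 · 7 = 3
  Term 2 contributes -2 + 2 · 7 = 12
  Term 3 contributes 6 + 3 · 7 = 27
p(7) = ⊕ of these = min[10, 3, 12, 27] = 3.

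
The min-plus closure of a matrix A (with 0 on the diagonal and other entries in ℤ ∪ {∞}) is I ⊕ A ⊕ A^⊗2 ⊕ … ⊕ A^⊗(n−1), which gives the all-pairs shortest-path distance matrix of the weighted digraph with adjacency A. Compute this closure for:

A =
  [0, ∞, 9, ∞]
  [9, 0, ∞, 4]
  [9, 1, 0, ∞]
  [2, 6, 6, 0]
Closure =
  [0, 10, 9, 14]
  [6, 0, 10, 4]
  [7, 1, 0, 5]
  [2, 6, 6, 0]

This is the Floyd-Warshall all-pairs shortest-path computation. For each intermediate vertex k = 0, 1, …, 3, update dist[i][j] ← min(dist[i][j], dist[i][k] + dist[k][j]). The final matrix gives, for each (i, j), the minimum total weight of any directed path from i to j (possibly empty when i = j).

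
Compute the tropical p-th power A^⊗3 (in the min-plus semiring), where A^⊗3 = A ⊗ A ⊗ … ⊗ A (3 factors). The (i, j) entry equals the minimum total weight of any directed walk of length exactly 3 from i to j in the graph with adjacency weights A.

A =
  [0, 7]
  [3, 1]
A^⊗3 =
  [0, 7]
  [3, 3]

Each entry (A^⊗3)_ij equals the minimum over all length-3 walks i = v_0 → v_1 → … → v_3 = j of Σ_t A[v_t][v_{t+1}]. For example, for (i, j) = (0, 1) we minimise over 4 possible intermediate vertex sequences; the minimum is 7, attained along the walk 0 → 0 → 0 → 1.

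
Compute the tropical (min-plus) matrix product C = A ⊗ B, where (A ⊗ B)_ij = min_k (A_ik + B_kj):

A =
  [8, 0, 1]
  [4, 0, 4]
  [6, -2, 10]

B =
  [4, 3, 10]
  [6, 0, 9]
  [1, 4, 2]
A ⊗ B =
  [2, 0, 3]
  [5, 0, 6]
  [4, -2, 7]

Apply the min-plus product entry-by-entry:
  C[0][0] = min over k of (A[0][0] + B[0][0] = 8 + 4 = 12, A[0][1] + B[1][0] = 0 + 6 = 6, A[0][2] + B[2][0] = 1 + 1 = 2) = 2 (attained at k = 2)
  C[0][1] = min over k of (A[0][0] + B[0][1] = 8 + 3 = 11, A[0][1] + B[1][1] = 0 + 0 = 0, A[0][2] + B[2][1] = 1 + 4 = 5) = 0 (attained at k = 1)
  C[0][2] = min over k of (A[0][0] + B[0][2] = 8 + 10 = 18, A[0][1] + B[1][2] = 0 + 9 = 9, A[0][2] + B[2][2] = 1 + 2 = 3) = 3 (attained at k = 2)
  C[1][0] = min over k of (A[1][0] + B[0][0] = 4 + 4 = 8, A[1][1] + B[1][0] = 0 + 6 = 6, A[1][2] + B[2][0] = 4 + 1 = 5) = 5 (attained at k = 2)
  C[1][1] = min over k of (A[1][0] + B[0][1] = 4 + 3 = 7, A[1][1] + B[1][1] = 0 + 0 = 0, A[1][2] + B[2][1] = 4 + 4 = 8) = 0 (attained at k = 1)
  C[1][2] = min over k of (A[1][0] + B[0][2] = 4 + 10 = 14, A[1][1] + B[1][2] = 0 + 9 = 9, A[1][2] + B[2][2] = 4 + 2 = 6) = 6 (attained at k = 2)
  C[2][0] = min over k of (A[2][0] + B[0][0] = 6 + 4 = 10, A[2][1] + B[1][0] = -2 + 6 = 4, A[2][2] + B[2][0] = 10 + 1 = 11) = 4 (attained at k = 1)
  C[2][1] = min over k of (A[2][0] + B[0][1] = 6 + 3 = 9, A[2][1] + B[1][1] = -2 + 0 = -2, A[2][2] + B[2][1] = 10 + 4 = 14) = -2 (attained at k = 1)
  C[2][2] = min over k of (A[2][0] + B[0][2] = 6 + 10 = 16, A[2][1] + B[1][2] = -2 + 9 = 7, A[2][2] + B[2][2] = 10 + 2 = 12) = 7 (attained at k = 1)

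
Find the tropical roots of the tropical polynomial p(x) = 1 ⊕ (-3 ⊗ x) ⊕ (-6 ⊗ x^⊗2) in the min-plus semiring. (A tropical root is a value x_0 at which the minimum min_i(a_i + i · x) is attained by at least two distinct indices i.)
Roots: {3, 4}

Each tropical root is a break point of the lower envelope of the lines y = a_i + i · x (there are 3 lines, with slopes 0, 1, ..., 2). Only the lines that attain the minimum somewhere contribute to roots; other lines are dominated. Here the surviving (envelope) indices are i = 2, i = 1, i = 0.
Intersections between consecutive envelope lines give the roots: for adjacent envelope indices i < j the intersection is x = (a_i − a_j) / (j − i). Reading off the sorted break points: {3, 4}.
Verification: at each break x_0, at least two indices attain the minimum of min_i(a_i + i · x_0).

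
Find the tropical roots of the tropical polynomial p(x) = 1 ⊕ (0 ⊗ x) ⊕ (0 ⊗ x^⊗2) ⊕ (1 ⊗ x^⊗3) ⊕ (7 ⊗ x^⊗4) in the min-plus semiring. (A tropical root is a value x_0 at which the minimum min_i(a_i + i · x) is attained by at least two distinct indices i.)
Roots: {-6, -1, 0, 1}

Each tropical root is a break point of the lower envelope of the lines y = a_i + i · x (there are 5 lines, with slopes 0, 1, ..., 4). Only the lines that attain the minimum somewhere contribute to roots; other lines are dominated. Here the surviving (envelope) indices are i = 4, i = 3, i = 2, i = 1, i = 0.
Intersections between consecutive envelope lines give the roots: for adjacent envelope indices i < j the intersection is x = (a_i − a_j) / (j − i). Reading off the sorted break points: {-6, -1, 0, 1}.
Verification: at each break x_0, at least two indices attain the minimum of min_i(a_i + i · x_0).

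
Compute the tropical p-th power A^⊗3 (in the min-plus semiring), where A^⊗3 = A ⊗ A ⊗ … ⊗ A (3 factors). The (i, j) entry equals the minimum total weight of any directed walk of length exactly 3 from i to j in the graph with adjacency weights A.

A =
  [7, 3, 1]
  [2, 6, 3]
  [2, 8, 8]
A^⊗3 =
  [8, 6, 4]
  [5, 8, 6]
  [5, 11, 8]

Each entry (A^⊗3)_ij equals the minimum over all length-3 walks i = v_0 → v_1 → … → v_3 = j of Σ_t A[v_t][v_{t+1}]. For example, for (i, j) = (0, 2) we minimise over 9 possible intermediate vertex sequences; the minimum is 4, attained along the walk 0 → 2 → 0 → 2.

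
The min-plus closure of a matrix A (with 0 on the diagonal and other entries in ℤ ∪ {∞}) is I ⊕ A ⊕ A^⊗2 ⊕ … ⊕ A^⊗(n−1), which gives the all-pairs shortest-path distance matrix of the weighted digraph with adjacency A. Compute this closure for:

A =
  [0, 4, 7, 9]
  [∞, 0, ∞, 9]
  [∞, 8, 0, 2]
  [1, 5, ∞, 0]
Closure =
  [0, 4, 7, 9]
  [10, 0, 17, 9]
  [3, 7, 0, 2]
  [1, 5, 8, 0]

This is the Floyd-Warshall all-pairs shortest-path computation. For each intermediate vertex k = 0, 1, …, 3, update dist[i][j] ← min(dist[i][j], dist[i][k] + dist[k][j]). The final matrix gives, for each (i, j), the minimum total weight of any directed path from i to j (possibly empty when i = j).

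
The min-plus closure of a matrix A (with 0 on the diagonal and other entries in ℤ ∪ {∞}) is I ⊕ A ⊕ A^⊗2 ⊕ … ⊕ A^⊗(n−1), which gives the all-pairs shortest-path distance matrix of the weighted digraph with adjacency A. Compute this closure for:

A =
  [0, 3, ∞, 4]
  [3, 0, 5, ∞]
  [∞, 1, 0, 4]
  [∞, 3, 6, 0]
Closure =
  [0, 3, 8, 4]
  [3, 0, 5, 7]
  [4, 1, 0, 4]
  [6, 3, 6, 0]

This is the Floyd-Warshall all-pairs shortest-path computation. For each intermediate vertex k = 0, 1, …, 3, update dist[i][j] ← min(dist[i][j], dist[i][k] + dist[k][j]). The final matrix gives, for each (i, j), the minimum total weight of any directed path from i to j (possibly empty when i = j).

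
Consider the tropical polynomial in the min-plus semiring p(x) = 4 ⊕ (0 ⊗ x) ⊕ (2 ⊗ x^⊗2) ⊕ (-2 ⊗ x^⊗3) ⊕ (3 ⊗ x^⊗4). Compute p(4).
p(4) = 4

A tropical monomial a ⊗ x^⊗i evaluates to a + i · x. Evaluating each term at x = 4:
  Term 0 contributes 4 + 0 · 4 = 4
  Term 1 contributes 0 + 1 · 4 = 4
  Term 2 contributes 2 + 2 · 4 = 10
  Term 3 contributes -2 + 3 · 4 = 10
  Term 4 contributes 3 + 4 · 4 = 19
p(4) = ⊕ of these = min[4, 4, 10, 10, 19] = 4.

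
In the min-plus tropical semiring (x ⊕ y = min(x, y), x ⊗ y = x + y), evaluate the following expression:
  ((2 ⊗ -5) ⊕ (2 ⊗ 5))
((2 ⊗ -5) ⊕ (2 ⊗ 5)) = -3

Expand innermost to outermost. Recall ⊕ takes the minimum of its arguments and ⊗ takes their sum. Working out the expression ((2 ⊗ -5) ⊕ (2 ⊗ 5)) gives -3.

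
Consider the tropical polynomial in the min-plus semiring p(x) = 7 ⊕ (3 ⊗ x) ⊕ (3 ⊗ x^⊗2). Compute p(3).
p(3) = 6

A tropical monomial a ⊗ x^⊗i evaluates to a + i · x. Evaluating each term at x = 3:
  Term 0 contributes 7 + 0 · 3 = 7
  Term 1 contributes 3 + 1 · 3 = 6
  Term 2 contributes 3 + 2 · 3 = 9
p(3) = ⊕ of these = min[7, 6, 9] = 6.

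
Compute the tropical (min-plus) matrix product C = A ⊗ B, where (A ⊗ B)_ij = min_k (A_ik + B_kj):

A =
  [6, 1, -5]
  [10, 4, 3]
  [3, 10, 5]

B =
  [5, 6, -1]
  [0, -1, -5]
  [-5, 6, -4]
A ⊗ B =
  [-10, 0, -9]
  [-2, 3, -1]
  [0, 9, 1]

Apply the min-plus product entry-by-entry:
  C[0][0] = min over k of (A[0][0] + B[0][0] = 6 + 5 = 11, A[0][1] + B[1][0] = 1 + 0 = 1, A[0][2] + B[2][0] = -5 + -5 = -10) = -10 (attained at k = 2)
  C[0][1] = min over k of (A[0][0] + B[0][1] = 6 + 6 = 12, A[0][1] + B[1][1] = 1 + -1 = 0, A[0][2] + B[2][1] = -5 + 6 = 1) = 0 (attained at k = 1)
  C[0][2] = min over k of (A[0][0] + B[0][2] = 6 + -1 = 5, A[0][1] + B[1][2] = 1 + -5 = -4, A[0][2] + B[2][2] = -5 + -4 = -9) = -9 (attained at k = 2)
  C[1][0] = min over k of (A[1][0] + B[0][0] = 10 + 5 = 15, A[1][1] + B[1][0] = 4 + 0 = 4, A[1][2] + B[2][0] = 3 + -5 = -2) = -2 (attained at k = 2)
  C[1][1] = min over k of (A[1][0] + B[0][1] = 10 + 6 = 16, A[1][1] + B[1][1] = 4 + -1 = 3, A[1][2] + B[2][1] = 3 + 6 = 9) = 3 (attained at k = 1)
  C[1][2] = min over k of (A[1][0] + B[0][2] = 10 + -1 = 9, A[1][1] + B[1][2] = 4 + -5 = -1, A[1][2] + B[2][2] = 3 + -4 = -1) = -1 (attained at k = 1)
  C[2][0] = min over k of (A[2][0] + B[0][0] = 3 + 5 = 8, A[2][1] + B[1][0] = 10 + 0 = 10, A[2][2] + B[2][0] = 5 + -5 = 0) = 0 (attained at k = 2)
  C[2][1] = min over k of (A[2][0] + B[0][1] = 3 + 6 = 9, A[2][1] + B[1][1] = 10 + -1 = 9, A[2][2] + B[2][1] = 5 + 6 = 11) = 9 (attained at k = 0)
  C[2][2] = min over k of (A[2][0] + B[0][2] = 3 + -1 = 2, A[2][1] + B[1][2] = 10 + -5 = 5, A[2][2] + B[2][2] = 5 + -4 = 1) = 1 (attained at k = 2)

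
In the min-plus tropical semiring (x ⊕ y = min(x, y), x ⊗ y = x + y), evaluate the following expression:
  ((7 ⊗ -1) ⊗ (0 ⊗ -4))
((7 ⊗ -1) ⊗ (0 ⊗ -4)) = 2

Expand innermost to outermost. Recall ⊕ takes the minimum of its arguments and ⊗ takes their sum. Working out the expression ((7 ⊗ -1) ⊗ (0 ⊗ -4)) gives 2.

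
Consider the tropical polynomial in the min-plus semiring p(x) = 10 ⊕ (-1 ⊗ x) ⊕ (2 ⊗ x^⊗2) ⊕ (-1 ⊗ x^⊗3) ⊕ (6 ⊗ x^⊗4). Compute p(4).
p(4) = 3

A tropical monomial a ⊗ x^⊗i evaluates to a + i · x. Evaluating each term at x = 4:
  Term 0 contributes 10 + 0 · 4 = 10
  Term 1 contributes -1 + 1 · 4 = 3
  Term 2 contributes 2 + 2 · 4 = 10
  Term 3 contributes -1 + 3 · 4 = 11
  Term 4 contributes 6 + 4 · 4 = 22
p(4) = ⊕ of these = min[10, 3, 10, 11, 22] = 3.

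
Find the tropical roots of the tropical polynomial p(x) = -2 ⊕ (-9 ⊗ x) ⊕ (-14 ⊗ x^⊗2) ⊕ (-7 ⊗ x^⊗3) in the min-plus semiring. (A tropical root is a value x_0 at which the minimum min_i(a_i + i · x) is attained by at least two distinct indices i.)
Roots: {-7, 5, 7}

Each tropical root is a break point of the lower envelope of the lines y = a_i + i · x (there are 4 lines, with slopes 0, 1, ..., 3). Only the lines that attain the minimum somewhere contribute to roots; other lines are dominated. Here the surviving (envelope) indices are i = 3, i = 2, i = 1, i = 0.
Intersections between consecutive envelope lines give the roots: for adjacent envelope indices i < j the intersection is x = (a_i − a_j) / (j − i). Reading off the sorted break points: {-7, 5, 7}.
Verification: at each break x_0, at least two indices attain the minimum of min_i(a_i + i · x_0).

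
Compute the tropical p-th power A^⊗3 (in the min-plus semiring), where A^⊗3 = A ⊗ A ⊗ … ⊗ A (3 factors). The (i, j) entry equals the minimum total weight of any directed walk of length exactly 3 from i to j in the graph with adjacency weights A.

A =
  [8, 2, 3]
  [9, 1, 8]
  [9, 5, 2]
A^⊗3 =
  [12, 4, 7]
  [11, 3, 10]
  [13, 7, 6]

Each entry (A^⊗3)_ij equals the minimum over all length-3 walks i = v_0 → v_1 → … → v_3 = j of Σ_t A[v_t][v_{t+1}]. For example, for (i, j) = (0, 2) we minimise over 9 possible intermediate vertex sequences; the minimum is 7, attained along the walk 0 → 2 → 2 → 2.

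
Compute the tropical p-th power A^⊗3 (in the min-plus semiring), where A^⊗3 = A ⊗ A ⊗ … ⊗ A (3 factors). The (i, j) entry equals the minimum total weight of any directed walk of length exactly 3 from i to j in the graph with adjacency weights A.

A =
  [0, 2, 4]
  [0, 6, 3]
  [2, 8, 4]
A^⊗3 =
  [0, 2, 4]
  [0, 2, 4]
  [2, 4, 6]

Each entry (A^⊗3)_ij equals the minimum over all length-3 walks i = v_0 → v_1 → … → v_3 = j of Σ_t A[v_t][v_{t+1}]. For example, for (i, j) = (0, 2) we minimise over 9 possible intermediate vertex sequences; the minimum is 4, attained along the walk 0 → 0 → 0 → 2.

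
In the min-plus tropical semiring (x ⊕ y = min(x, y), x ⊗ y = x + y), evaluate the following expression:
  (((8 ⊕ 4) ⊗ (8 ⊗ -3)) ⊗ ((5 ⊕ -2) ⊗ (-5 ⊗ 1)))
(((8 ⊕ 4) ⊗ (8 ⊗ -3)) ⊗ ((5 ⊕ -2) ⊗ (-5 ⊗ 1))) = 3

Expand innermost to outermost. Recall ⊕ takes the minimum of its arguments and ⊗ takes their sum. Working out the expression (((8 ⊕ 4) ⊗ (8 ⊗ -3)) ⊗ ((5 ⊕ -2) ⊗ (-5 ⊗ 1))) gives 3.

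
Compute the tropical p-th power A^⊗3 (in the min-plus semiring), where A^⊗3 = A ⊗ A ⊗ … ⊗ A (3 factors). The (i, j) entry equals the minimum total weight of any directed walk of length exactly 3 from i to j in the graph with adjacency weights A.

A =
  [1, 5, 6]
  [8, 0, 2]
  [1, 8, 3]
A^⊗3 =
  [3, 5, 7]
  [3, 0, 2]
  [3, 6, 8]

Each entry (A^⊗3)_ij equals the minimum over all length-3 walks i = v_0 → v_1 → … → v_3 = j of Σ_t A[v_t][v_{t+1}]. For example, for (i, j) = (0, 2) we minimise over 9 possible intermediate vertex sequences; the minimum is 7, attained along the walk 0 → 1 → 1 → 2.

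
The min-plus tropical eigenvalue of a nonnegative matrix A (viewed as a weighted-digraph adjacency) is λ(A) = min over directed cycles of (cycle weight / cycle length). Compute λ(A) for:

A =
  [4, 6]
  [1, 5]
λ(A) = 7/2

Enumerate directed cycles and compute their means (weight / length). Sample:
  cycle 0 → 0: weight = 4, length = 1, mean = 4/1 ≈ 4.000
  cycle 1 → 1: weight = 5, length = 1, mean = 5/1 ≈ 5.000
  cycle 0 → 1 → 0: weight = 7, length = 2, mean = 7/2 ≈ 3.500
  cycle 1 → 0 → 1: weight = 7, length = 2, mean = 7/2 ≈ 3.500
Minimum mean = 3.500, attained e.g. along the cycle 0 → 1 → 0 with weight 7 and length 2. So λ(A) = 7/2 = 7/2.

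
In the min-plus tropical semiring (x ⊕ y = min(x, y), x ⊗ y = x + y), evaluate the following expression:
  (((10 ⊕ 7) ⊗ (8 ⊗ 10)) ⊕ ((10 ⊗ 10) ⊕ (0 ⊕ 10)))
(((10 ⊕ 7) ⊗ (8 ⊗ 10)) ⊕ ((10 ⊗ 10) ⊕ (0 ⊕ 10))) = 0

Expand innermost to outermost. Recall ⊕ takes the minimum of its arguments and ⊗ takes their sum. Working out the expression (((10 ⊕ 7) ⊗ (8 ⊗ 10)) ⊕ ((10 ⊗ 10) ⊕ (0 ⊕ 10))) gives 0.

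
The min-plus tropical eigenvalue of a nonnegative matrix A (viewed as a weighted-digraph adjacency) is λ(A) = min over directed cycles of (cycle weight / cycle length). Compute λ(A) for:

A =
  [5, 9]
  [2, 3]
λ(A) = 3

Enumerate directed cycles and compute their means (weight / length). Sample:
  cycle 0 → 0: weight = 5, length = 1, mean = 5/1 ≈ 5.000
  cycle 1 → 1: weight = 3, length = 1, mean = 3/1 ≈ 3.000
  cycle 0 → 1 → 0: weight = 11, length = 2, mean = 11/2 ≈ 5.500
  cycle 1 → 0 → 1: weight = 11, length = 2, mean = 11/2 ≈ 5.500
Minimum mean = 3.000, attained e.g. along the cycle 1 → 1 with weight 3 and length 1. So λ(A) = 3/1 = 3.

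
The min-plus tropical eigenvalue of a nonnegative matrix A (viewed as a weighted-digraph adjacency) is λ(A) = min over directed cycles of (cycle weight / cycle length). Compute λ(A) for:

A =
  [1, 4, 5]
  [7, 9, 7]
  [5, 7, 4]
λ(A) = 1

Enumerate directed cycles and compute their means (weight / length). Sample:
  cycle 0 → 0: weight = 1, length = 1, mean = 1/1 ≈ 1.000
  cycle 1 → 1: weight = 9, length = 1, mean = 9/1 ≈ 9.000
  cycle 2 → 2: weight = 4, length = 1, mean = 4/1 ≈ 4.000
  cycle 0 → 1 → 0: weight = 11, length = 2, mean = 11/2 ≈ 5.500
  cycle 0 → 2 → 0: weight = 10, length = 2, mean = 10/2 ≈ 5.000
  cycle 1 → 0 → 1: weight = 11, length = 2, mean = 11/2 ≈ 5.500
Minimum mean = 1.000, attained e.g. along the cycle 0 → 0 with weight 1 and length 1. So λ(A) = 1/1 = 1.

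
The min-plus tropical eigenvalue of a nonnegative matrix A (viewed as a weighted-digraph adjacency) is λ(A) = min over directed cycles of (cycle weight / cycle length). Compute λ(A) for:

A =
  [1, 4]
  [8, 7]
λ(A) = 1

Enumerate directed cycles and compute their means (weight / length). Sample:
  cycle 0 → 0: weight = 1, length = 1, mean = 1/1 ≈ 1.000
  cycle 1 → 1: weight = 7, length = 1, mean = 7/1 ≈ 7.000
  cycle 0 → 1 → 0: weight = 12, length = 2, mean = 12/2 ≈ 6.000
  cycle 1 → 0 → 1: weight = 12, length = 2, mean = 12/2 ≈ 6.000
Minimum mean = 1.000, attained e.g. along the cycle 0 → 0 with weight 1 and length 1. So λ(A) = 1/1 = 1.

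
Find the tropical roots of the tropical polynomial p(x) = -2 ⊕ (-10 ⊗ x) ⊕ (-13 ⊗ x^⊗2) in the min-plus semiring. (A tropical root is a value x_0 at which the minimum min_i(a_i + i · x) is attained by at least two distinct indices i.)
Roots: {3, 8}

Each tropical root is a break point of the lower envelope of the lines y = a_i + i · x (there are 3 lines, with slopes 0, 1, ..., 2). Only the lines that attain the minimum somewhere contribute to roots; other lines are dominated. Here the surviving (envelope) indices are i = 2, i = 1, i = 0.
Intersections between consecutive envelope lines give the roots: for adjacent envelope indices i < j the intersection is x = (a_i − a_j) / (j − i). Reading off the sorted break points: {3, 8}.
Verification: at each break x_0, at least two indices attain the minimum of min_i(a_i + i · x_0).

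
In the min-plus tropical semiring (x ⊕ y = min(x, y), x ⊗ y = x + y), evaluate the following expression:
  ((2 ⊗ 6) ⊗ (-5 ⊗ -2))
((2 ⊗ 6) ⊗ (-5 ⊗ -2)) = 1

Expand innermost to outermost. Recall ⊕ takes the minimum of its arguments and ⊗ takes their sum. Working out the expression ((2 ⊗ 6) ⊗ (-5 ⊗ -2)) gives 1.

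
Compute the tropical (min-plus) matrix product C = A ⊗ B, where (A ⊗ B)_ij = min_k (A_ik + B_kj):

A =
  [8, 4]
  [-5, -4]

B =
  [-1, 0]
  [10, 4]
A ⊗ B =
  [7, 8]
  [-6, -5]

Apply the min-plus product entry-by-entry:
  C[0][0] = min over k of (A[0][0] + B[0][0] = 8 + -1 = 7, A[0][1] + B[1][0] = 4 + 10 = 14) = 7 (attained at k = 0)
  C[0][1] = min over k of (A[0][0] + B[0][1] = 8 + 0 = 8, A[0][1] + B[1][1] = 4 + 4 = 8) = 8 (attained at k = 0)
  C[1][0] = min over k of (A[1][0] + B[0][0] = -5 + -1 = -6, A[1][1] + B[1][0] = -4 + 10 = 6) = -6 (attained at k = 0)
  C[1][1] = min over k of (A[1][0] + B[0][1] = -5 + 0 = -5, A[1][1] + B[1][1] = -4 + 4 = 0) = -5 (attained at k = 0)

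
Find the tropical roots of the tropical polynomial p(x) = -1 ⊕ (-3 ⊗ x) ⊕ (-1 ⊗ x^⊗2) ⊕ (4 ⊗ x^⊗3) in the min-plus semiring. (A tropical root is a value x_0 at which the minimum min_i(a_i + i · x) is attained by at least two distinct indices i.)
Roots: {-5, -2, 2}

Each tropical root is a break point of the lower envelope of the lines y = a_i + i · x (there are 4 lines, with slopes 0, 1, ..., 3). Only the lines that attain the minimum somewhere contribute to roots; other lines are dominated. Here the surviving (envelope) indices are i = 3, i = 2, i = 1, i = 0.
Intersections between consecutive envelope lines give the roots: for adjacent envelope indices i < j the intersection is x = (a_i − a_j) / (j − i). Reading off the sorted break points: {-5, -2, 2}.
Verification: at each break x_0, at least two indices attain the minimum of min_i(a_i + i · x_0).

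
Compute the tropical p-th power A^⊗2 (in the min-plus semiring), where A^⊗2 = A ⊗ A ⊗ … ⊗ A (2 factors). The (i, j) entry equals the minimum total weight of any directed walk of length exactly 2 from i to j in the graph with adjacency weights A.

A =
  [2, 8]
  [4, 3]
A^⊗2 =
  [4, 10]
  [6, 6]

Each entry (A^⊗2)_ij equals the minimum over all length-2 walks i = v_0 → v_1 → … → v_2 = j of Σ_t A[v_t][v_{t+1}]. For example, for (i, j) = (0, 1) we minimise over 2 possible intermediate vertex sequences; the minimum is 10, attained along the walk 0 → 0 → 1.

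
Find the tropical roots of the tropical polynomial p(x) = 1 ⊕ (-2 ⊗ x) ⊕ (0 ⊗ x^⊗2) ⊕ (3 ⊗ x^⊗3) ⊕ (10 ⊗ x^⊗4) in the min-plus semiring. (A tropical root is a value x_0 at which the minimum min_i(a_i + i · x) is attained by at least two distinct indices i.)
Roots: {-7, -3, -2, 3}

Each tropical root is a break point of the lower envelope of the lines y = a_i + i · x (there are 5 lines, with slopes 0, 1, ..., 4). Only the lines that attain the minimum somewhere contribute to roots; other lines are dominated. Here the surviving (envelope) indices are i = 4, i = 3, i = 2, i = 1, i = 0.
Intersections between consecutive envelope lines give the roots: for adjacent envelope indices i < j the intersection is x = (a_i − a_j) / (j − i). Reading off the sorted break points: {-7, -3, -2, 3}.
Verification: at each break x_0, at least two indices attain the minimum of min_i(a_i + i · x_0).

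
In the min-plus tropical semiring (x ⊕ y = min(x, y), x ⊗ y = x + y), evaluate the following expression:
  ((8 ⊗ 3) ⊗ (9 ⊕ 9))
((8 ⊗ 3) ⊗ (9 ⊕ 9)) = 20

Expand innermost to outermost. Recall ⊕ takes the minimum of its arguments and ⊗ takes their sum. Working out the expression ((8 ⊗ 3) ⊗ (9 ⊕ 9)) gives 20.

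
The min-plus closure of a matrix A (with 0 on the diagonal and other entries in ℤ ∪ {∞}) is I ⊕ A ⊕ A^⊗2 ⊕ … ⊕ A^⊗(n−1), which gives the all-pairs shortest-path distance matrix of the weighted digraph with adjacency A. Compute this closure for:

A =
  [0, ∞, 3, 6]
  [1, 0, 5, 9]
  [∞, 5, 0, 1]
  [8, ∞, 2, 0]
Closure =
  [0, 8, 3, 4]
  [1, 0, 4, 5]
  [6, 5, 0, 1]
  [8, 7, 2, 0]

This is the Floyd-Warshall all-pairs shortest-path computation. For each intermediate vertex k = 0, 1, …, 3, update dist[i][j] ← min(dist[i][j], dist[i][k] + dist[k][j]). The final matrix gives, for each (i, j), the minimum total weight of any directed path from i to j (possibly empty when i = j).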